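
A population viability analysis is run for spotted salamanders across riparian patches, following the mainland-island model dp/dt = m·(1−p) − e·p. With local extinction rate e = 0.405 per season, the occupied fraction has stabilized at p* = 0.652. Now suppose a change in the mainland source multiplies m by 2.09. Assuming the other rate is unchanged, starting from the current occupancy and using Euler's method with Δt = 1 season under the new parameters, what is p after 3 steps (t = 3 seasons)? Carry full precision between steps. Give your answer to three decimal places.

0.937

Balance m(1−p*) = e·p* gives m = e·p*/(1−p*) = 0.405×0.65200/0.34800 = 0.75879.
Starting from p₀ = 0.65200; update p ← p + (dp/dt)·Δt with the new parameters.
  1  |  dp/dt·Δt = +0.287825  |  p_1 = 0.939825
  2  |  dp/dt·Δt = -0.285200  |  p_2 = 0.654626
  3  |  dp/dt·Δt = +0.282598  |  p_3 = 0.937224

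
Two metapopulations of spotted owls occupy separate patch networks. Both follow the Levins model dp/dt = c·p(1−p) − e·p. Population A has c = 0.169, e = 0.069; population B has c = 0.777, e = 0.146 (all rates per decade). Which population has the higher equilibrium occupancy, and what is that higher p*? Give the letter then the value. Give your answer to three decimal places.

B, 0.812

A: p*_A = 1 − 0.069/0.169 = 0.5917.
B: p*_B = 1 − 0.146/0.777 = 0.8121.
B is higher at 0.8121.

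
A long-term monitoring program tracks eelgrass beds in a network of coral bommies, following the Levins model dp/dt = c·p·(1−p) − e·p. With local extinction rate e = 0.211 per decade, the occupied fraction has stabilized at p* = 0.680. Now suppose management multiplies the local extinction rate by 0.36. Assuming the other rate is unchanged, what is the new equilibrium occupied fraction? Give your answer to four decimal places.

0.8848

Balance c(1−p*) = e gives c = e/(1 − 0.68000) = 0.211/0.32000 = 0.65938.
New p* = 1 − e/c = 1 − 0.07596/0.65938 = 0.88480.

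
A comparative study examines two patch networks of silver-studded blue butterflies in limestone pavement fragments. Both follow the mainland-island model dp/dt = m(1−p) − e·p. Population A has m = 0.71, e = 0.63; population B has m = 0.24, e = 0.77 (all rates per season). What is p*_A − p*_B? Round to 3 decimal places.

0.292

A: p*_A = m/(m+e) = 0.71/1.3400 = 0.5299.
B: p*_B = 0.24/1.0100 = 0.2376.
p*_A − p*_B = 0.5299 − 0.2376 = 0.2922.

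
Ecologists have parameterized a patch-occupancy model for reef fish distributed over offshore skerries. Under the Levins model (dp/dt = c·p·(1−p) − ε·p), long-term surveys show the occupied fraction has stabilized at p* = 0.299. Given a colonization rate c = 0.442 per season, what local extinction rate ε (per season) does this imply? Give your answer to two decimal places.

0.31

At equilibrium c(1−p*) = ε.
ε = 0.442 × (1 − 0.299) = 0.442 × 0.7010 = 0.3098.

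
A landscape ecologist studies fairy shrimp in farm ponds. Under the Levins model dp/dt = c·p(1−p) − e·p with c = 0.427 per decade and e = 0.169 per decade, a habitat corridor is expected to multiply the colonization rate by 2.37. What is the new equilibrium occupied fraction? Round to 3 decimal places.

Before: p* = 1 − 0.169/0.427 = 0.6042.
After the change, c = 1.01199, e = 0.169, so p* = 1 − 0.169/1.01199 = 0.8330.

0.833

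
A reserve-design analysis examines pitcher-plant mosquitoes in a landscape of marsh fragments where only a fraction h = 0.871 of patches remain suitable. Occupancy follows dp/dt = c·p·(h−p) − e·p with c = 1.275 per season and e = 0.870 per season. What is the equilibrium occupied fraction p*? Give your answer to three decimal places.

0.189

Setting dp/dt = 0 and dividing by p* gives c·(h−p*) = e.
So p* = h − e/c = 0.871 − 0.870/1.275 = 0.871 − 0.6824 = 0.1886.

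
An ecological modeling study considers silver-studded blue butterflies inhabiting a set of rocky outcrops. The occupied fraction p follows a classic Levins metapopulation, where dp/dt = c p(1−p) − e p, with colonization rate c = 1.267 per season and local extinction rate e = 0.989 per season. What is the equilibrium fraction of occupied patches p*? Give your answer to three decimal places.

Setting dp/dt = 0 and dividing through by p* gives c·(1−p*) = e.
So p* = 1 − e/c = 1 − 0.989/1.267 = 1 − 0.7806 = 0.2194.

0.219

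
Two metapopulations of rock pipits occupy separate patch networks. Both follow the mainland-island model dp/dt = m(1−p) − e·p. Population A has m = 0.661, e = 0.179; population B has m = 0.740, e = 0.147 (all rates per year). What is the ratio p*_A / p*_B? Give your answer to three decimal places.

0.943

A: p*_A = m/(m+e) = 0.661/0.8400 = 0.7869.
B: p*_B = 0.740/0.8870 = 0.8343.
p*_A / p*_B = 0.7869/0.8343 = 0.9432.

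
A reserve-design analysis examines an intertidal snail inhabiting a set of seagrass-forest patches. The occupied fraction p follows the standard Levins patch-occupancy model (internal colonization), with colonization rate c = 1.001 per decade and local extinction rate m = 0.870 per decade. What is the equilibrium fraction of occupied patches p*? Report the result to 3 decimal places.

0.131

Setting dp/dt = 0 and dividing through by p* gives c·(1−p*) = m.
So p* = 1 − m/c = 1 − 0.870/1.001 = 1 − 0.8691 = 0.1309.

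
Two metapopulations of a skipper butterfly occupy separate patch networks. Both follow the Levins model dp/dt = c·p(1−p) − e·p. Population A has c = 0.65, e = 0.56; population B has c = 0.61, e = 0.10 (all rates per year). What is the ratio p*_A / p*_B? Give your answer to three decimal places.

A: p*_A = 1 − 0.56/0.65 = 0.1385.
B: p*_B = 1 − 0.10/0.61 = 0.8361.
p*_A / p*_B = 0.1385/0.8361 = 0.1656.

0.166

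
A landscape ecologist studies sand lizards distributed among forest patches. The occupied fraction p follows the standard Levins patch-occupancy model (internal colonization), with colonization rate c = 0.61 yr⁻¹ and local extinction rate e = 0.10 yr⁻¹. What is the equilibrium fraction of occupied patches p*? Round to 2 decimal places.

At equilibrium, colonization balances extinction: c·p*·(1−p*) = e·p*.
So p* = 1 − e/c = 1 − 0.10/0.61 = 1 − 0.1639 = 0.8361.

0.84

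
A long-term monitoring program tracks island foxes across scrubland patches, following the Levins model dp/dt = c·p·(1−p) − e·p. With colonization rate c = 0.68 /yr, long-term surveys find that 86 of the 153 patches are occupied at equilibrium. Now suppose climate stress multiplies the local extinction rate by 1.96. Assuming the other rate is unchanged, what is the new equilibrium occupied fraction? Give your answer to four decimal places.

Observed p* = 86/153 = 0.56209.
Balance c(1−p*) = e gives e = 0.68×(1 − 0.56209) = 0.29778.
New p* = 1 − e/c = 1 − 0.58365/0.68000 = 0.14169.

0.1417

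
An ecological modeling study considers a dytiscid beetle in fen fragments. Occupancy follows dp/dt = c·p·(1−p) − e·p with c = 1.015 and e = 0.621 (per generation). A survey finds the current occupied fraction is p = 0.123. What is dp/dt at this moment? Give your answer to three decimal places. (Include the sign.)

0.033

Colonization term: c·p·(1−p) = 1.015×0.123×0.8770 = 0.10949.
Extinction term: e·p = 0.07638.
dp/dt = 0.10949 − 0.07638 = 0.03311.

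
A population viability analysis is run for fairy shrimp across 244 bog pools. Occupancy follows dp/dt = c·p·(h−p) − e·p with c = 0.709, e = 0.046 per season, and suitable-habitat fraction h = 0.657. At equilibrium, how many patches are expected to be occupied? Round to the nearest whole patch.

p* = h − e/c = 0.657 − 0.0649 = 0.5921.
Expected occupied patches = N × p* = 244 × 0.5921 = 144.48 ≈ 144.

144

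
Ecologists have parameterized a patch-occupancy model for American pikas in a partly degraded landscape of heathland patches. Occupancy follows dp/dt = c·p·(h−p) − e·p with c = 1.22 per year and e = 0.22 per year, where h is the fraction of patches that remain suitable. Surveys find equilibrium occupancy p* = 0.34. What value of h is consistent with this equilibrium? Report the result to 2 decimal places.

At equilibrium c(h−p*) = e, so h = p* + e/c.
h = 0.34 + 0.22/1.22 = 0.34 + 0.1803 = 0.5203.

0.52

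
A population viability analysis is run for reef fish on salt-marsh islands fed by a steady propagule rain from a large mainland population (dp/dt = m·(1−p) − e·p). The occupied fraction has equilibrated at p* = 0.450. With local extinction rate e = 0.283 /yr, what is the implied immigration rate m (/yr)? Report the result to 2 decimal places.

0.23

At equilibrium m(1−p*) = e·p*, so m = e·p*/(1−p*).
m = 0.283 × 0.450 / 0.5500 = 0.1273/0.5500 = 0.2315.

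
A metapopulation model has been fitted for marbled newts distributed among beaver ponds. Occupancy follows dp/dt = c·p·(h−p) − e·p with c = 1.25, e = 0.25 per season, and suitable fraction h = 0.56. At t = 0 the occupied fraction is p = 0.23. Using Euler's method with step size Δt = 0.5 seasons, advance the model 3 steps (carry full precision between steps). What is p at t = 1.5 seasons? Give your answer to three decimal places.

0.282

Update rule: p ← p + [c·p·(h−p) − e·p]·Δt with Δt = 0.5.
p: 0.23000 → 0.24869  (Δp = +0.01869)
p: 0.24869 → 0.26599  (Δp = +0.01730)
p: 0.26599 → 0.28162  (Δp = +0.01563)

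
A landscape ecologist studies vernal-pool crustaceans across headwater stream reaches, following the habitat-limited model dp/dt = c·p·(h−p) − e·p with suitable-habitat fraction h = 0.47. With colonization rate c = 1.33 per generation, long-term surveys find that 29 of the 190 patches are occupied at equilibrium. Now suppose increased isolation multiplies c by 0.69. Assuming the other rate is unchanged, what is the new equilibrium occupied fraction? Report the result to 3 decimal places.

0.010

Observed p* = 29/190 = 0.15263.
Balance c(h−p*) = e gives e = 1.33×(0.47 − 0.15263) = 0.42210.
New p* = 0.47 − e/c = 0.47 − 0.42210/0.91770 = 0.01005.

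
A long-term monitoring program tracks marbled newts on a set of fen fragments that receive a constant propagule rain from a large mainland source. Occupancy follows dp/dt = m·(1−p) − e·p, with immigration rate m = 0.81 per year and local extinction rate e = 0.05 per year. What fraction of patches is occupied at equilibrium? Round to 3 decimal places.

0.942

Setting dp/dt = 0: m − m·p* = e·p*, so m = (m+e)·p*.
p* = m/(m+e) = 0.81/(0.81+0.05) = 0.81/0.8600 = 0.9419.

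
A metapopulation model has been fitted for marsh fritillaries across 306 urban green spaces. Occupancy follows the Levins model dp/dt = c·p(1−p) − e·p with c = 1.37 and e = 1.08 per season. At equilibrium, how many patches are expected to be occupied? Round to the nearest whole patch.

65

p* = 1 − e/c = 1 − 1.08/1.37 = 0.2117.
Expected occupied patches = N × p* = 306 × 0.2117 = 64.77 ≈ 65.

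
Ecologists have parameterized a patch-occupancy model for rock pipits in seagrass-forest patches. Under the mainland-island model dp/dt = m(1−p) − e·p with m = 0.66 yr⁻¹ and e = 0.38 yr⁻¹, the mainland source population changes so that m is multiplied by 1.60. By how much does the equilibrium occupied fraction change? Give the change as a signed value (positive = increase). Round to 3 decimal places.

Before: p* = 0.66/(0.66+0.38) = 0.6346.
After: m = 1.056, e = 0.38; p* = 1.056/1.4360 = 0.7354.
Δp* = 0.7354 − 0.6346 = +0.1008.

0.101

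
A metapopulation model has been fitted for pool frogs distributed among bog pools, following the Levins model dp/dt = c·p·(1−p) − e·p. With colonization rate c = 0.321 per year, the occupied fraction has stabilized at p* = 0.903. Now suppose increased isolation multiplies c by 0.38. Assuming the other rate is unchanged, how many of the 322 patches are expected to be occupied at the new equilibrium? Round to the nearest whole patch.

240

Balance c(1−p*) = e gives e = 0.321×(1 − 0.90300) = 0.03114.
New p* = 1 − e/c = 1 − 0.03114/0.12198 = 0.74471.
Expected occupied = 322 × 0.74471 = 239.80 ≈ 240.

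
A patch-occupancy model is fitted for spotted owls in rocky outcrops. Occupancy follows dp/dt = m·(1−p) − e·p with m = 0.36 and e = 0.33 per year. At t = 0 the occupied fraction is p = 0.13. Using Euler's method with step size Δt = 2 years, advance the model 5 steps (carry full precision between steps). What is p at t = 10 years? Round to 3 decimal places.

Update rule: p ← p + [m·(1−p) − e·p]·Δt with Δt = 2.
p: 0.13000 → 0.67060  (Δp = +0.54060)
p: 0.67060 → 0.46517  (Δp = -0.20543)
p: 0.46517 → 0.54323  (Δp = +0.07806)
p: 0.54323 → 0.51357  (Δp = -0.02966)
p: 0.51357 → 0.52484  (Δp = +0.01127)

0.525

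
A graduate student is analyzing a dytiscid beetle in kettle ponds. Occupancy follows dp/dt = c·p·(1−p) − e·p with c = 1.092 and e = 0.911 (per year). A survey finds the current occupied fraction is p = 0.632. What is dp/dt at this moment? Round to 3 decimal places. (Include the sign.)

-0.322

Colonization term: c·p·(1−p) = 1.092×0.632×0.3680 = 0.25397.
Extinction term: e·p = 0.57575.
dp/dt = 0.25397 − 0.57575 = -0.32178.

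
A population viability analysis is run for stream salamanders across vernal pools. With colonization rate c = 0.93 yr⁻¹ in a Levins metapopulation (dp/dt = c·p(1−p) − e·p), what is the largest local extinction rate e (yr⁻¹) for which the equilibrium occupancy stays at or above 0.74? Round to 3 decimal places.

0.242

1 − e/c ≥ 0.74 ⇒ e ≤ c(1 − 0.74) = 0.93 × 0.2600.
e_max = 0.2418.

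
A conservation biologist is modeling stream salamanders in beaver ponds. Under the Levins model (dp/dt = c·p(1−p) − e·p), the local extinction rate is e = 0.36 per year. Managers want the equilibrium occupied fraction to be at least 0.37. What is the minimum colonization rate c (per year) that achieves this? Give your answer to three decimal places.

p* = 1 − e/c ≥ 0.37 requires e/c ≤ 0.6300, i.e. c ≥ e/0.6300.
c_min = 0.36/0.6300 = 0.5714.

0.571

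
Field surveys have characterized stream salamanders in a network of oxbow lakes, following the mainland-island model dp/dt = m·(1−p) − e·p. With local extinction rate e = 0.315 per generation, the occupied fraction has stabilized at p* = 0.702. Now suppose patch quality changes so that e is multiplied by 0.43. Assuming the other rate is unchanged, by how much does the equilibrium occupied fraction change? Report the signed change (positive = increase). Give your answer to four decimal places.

Balance m(1−p*) = e·p* gives m = e·p*/(1−p*) = 0.315×0.70200/0.29800 = 0.74205.
New p* = m/(m+e) = 0.74205/(0.74205+0.13545) = 0.84564.
Δp* = 0.84564 − 0.70200 = +0.14364.

0.1436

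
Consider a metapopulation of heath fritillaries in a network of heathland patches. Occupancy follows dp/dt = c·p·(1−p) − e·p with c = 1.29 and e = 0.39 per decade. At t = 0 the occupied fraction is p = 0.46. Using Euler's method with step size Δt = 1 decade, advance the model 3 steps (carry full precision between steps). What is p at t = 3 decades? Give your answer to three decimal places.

0.695

Update rule: p ← p + [c·p·(1−p) − e·p]·Δt with Δt = 1.
  1  |  dp/dt·Δt = +0.141036  |  p_1 = 0.601036
  2  |  dp/dt·Δt = +0.074927  |  p_2 = 0.675963
  3  |  dp/dt·Δt = +0.018932  |  p_3 = 0.694895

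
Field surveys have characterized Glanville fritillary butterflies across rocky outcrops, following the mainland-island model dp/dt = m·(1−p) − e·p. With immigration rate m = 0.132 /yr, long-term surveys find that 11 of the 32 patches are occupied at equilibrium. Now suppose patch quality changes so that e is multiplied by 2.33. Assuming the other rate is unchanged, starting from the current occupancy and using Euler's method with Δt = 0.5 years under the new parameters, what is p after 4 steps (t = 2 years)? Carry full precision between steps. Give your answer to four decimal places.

0.2105

Observed p* = 11/32 = 0.34375.
Balance m(1−p*) = e·p* gives e = m(1−p*)/p* = 0.132×0.65625/0.34375 = 0.25200.
Starting from p₀ = 0.34375; update p ← p + (dp/dt)·Δt with the new parameters.
  1  |  dp/dt·Δt = -0.057606  |  p_1 = 0.286144
  2  |  dp/dt·Δt = -0.036892  |  p_2 = 0.249253
  3  |  dp/dt·Δt = -0.023626  |  p_3 = 0.225626
  4  |  dp/dt·Δt = -0.015131  |  p_4 = 0.210496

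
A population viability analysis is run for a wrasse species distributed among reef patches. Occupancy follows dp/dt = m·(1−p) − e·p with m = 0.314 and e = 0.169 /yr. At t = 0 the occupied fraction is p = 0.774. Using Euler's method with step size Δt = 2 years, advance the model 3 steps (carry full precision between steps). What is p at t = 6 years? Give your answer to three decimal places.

Update rule: p ← p + [m·(1−p) − e·p]·Δt with Δt = 2.
  1  |  dp/dt·Δt = -0.119684  |  p_1 = 0.654316
  2  |  dp/dt·Δt = -0.004069  |  p_2 = 0.650247
  3  |  dp/dt·Δt = -0.000138  |  p_3 = 0.650108

0.650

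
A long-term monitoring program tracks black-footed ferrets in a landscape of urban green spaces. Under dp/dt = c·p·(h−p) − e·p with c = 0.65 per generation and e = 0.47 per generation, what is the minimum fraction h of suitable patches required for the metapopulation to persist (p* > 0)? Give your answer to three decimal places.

p* = h − e/c is positive only when h > e/c.
h_min = e/c = 0.47/0.65 = 0.7231.

0.723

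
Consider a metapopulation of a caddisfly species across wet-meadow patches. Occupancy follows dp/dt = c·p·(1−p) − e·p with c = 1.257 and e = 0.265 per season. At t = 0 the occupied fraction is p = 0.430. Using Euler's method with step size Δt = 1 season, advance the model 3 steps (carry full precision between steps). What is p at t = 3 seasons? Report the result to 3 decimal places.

Update rule: p ← p + [c·p·(1−p) − e·p]·Δt with Δt = 1.
t = 1: p = 0.43000 + (+0.19414) = 0.62414
t = 2: p = 0.62414 + (+0.12948) = 0.75362
t = 3: p = 0.75362 + (+0.03368) = 0.78731

0.787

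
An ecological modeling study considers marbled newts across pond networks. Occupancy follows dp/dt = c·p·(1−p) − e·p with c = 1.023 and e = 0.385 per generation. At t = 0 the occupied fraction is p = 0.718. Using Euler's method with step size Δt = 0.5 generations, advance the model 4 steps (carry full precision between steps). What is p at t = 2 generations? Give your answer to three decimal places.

0.641

Update rule: p ← p + [c·p·(1−p) − e·p]·Δt with Δt = 0.5.
  1  |  dp/dt·Δt = -0.034649  |  p_1 = 0.683351
  2  |  dp/dt·Δt = -0.020866  |  p_2 = 0.662486
  3  |  dp/dt·Δt = -0.013158  |  p_3 = 0.649328
  4  |  dp/dt·Δt = -0.008526  |  p_4 = 0.640801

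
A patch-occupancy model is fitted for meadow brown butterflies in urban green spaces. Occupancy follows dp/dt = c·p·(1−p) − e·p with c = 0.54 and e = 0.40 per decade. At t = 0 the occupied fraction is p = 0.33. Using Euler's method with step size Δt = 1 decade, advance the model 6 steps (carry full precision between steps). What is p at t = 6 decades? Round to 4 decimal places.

0.2832

Update rule: p ← p + [c·p·(1−p) − e·p]·Δt with Δt = 1.
p: 0.33000 → 0.31739  (Δp = -0.01261)
p: 0.31739 → 0.30743  (Δp = -0.00996)
p: 0.30743 → 0.29943  (Δp = -0.00800)
p: 0.29943 → 0.29294  (Δp = -0.00650)
p: 0.29294 → 0.28761  (Δp = -0.00533)
p: 0.28761 → 0.28321  (Δp = -0.00440)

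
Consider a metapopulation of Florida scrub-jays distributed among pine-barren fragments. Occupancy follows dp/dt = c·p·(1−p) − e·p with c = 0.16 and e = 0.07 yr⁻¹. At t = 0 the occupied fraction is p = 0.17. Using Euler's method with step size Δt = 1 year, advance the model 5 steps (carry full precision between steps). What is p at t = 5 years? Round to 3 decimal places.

Update rule: p ← p + [c·p·(1−p) − e·p]·Δt with Δt = 1.
t = 1: p = 0.17000 + (+0.01068) = 0.18068
t = 2: p = 0.18068 + (+0.01104) = 0.19171
t = 3: p = 0.19171 + (+0.01137) = 0.20309
t = 4: p = 0.20309 + (+0.01168) = 0.21477
t = 5: p = 0.21477 + (+0.01195) = 0.22672

0.227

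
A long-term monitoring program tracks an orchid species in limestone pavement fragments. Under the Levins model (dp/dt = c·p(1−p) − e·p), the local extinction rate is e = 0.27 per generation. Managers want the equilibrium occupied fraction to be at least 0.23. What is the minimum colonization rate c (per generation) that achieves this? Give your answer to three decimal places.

p* = 1 − e/c ≥ 0.23 requires e/c ≤ 0.7700, i.e. c ≥ e/0.7700.
c_min = 0.27/0.7700 = 0.3506.

0.351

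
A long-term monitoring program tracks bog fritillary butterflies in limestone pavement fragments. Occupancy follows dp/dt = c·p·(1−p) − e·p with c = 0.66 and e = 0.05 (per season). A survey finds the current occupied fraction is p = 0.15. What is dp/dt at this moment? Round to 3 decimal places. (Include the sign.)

0.077

Colonization term: c·p·(1−p) = 0.66×0.15×0.8500 = 0.08415.
Extinction term: e·p = 0.00750.
dp/dt = 0.08415 − 0.00750 = 0.07665.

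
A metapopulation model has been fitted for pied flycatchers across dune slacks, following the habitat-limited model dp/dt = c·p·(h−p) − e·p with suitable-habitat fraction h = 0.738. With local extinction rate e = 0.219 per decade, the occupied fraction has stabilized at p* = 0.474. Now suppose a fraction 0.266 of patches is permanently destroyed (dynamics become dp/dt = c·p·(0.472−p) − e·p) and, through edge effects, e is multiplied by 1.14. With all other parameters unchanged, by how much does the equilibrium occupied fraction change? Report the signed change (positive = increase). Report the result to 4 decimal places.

Balance c(h−p*) = e gives c = e/(0.738 − 0.47400) = 0.219/0.26400 = 0.82955.
New p* = 0.472 − e/c = 0.472 − 0.24966/0.82955 = 0.17104.
Δp* = 0.17104 − 0.47400 = -0.30296.

-0.3030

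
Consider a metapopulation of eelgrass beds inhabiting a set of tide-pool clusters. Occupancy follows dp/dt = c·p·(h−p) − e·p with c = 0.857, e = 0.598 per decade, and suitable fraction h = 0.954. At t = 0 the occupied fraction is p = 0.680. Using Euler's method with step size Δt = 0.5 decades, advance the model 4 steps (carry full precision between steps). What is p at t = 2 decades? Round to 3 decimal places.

0.403

Update rule: p ← p + [c·p·(h−p) − e·p]·Δt with Δt = 0.5.
  1  |  dp/dt·Δt = -0.123482  |  p_1 = 0.556518
  2  |  dp/dt·Δt = -0.071612  |  p_2 = 0.484906
  3  |  dp/dt·Δt = -0.047517  |  p_3 = 0.437388
  4  |  dp/dt·Δt = -0.033955  |  p_4 = 0.403433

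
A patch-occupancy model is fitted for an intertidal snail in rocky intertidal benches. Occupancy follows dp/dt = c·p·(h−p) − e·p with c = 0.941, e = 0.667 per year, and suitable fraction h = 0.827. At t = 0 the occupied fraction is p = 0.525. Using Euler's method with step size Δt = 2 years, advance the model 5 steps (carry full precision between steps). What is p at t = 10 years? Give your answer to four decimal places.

0.1199

Update rule: p ← p + [c·p·(h−p) − e·p]·Δt with Δt = 2.
p: 0.52500 → 0.12304  (Δp = -0.40196)
p: 0.12304 → 0.12192  (Δp = -0.00113)
p: 0.12192 → 0.12106  (Δp = -0.00086)
p: 0.12106 → 0.12040  (Δp = -0.00066)
p: 0.12040 → 0.11990  (Δp = -0.00050)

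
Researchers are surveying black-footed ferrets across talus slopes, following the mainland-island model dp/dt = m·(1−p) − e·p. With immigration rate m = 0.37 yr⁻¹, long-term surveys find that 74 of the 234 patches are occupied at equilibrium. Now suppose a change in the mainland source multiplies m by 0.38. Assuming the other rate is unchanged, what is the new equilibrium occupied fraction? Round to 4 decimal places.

0.1495

Observed p* = 74/234 = 0.31624.
Balance m(1−p*) = e·p* gives e = m(1−p*)/p* = 0.37×0.68376/0.31624 = 0.80000.
New p* = m/(m+e) = 0.14060/(0.14060+0.80000) = 0.14948.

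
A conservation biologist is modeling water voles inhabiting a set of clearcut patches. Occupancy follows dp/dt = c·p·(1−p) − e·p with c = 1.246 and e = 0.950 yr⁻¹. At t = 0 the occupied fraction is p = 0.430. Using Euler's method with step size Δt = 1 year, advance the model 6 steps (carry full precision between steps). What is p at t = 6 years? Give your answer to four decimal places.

Update rule: p ← p + [c·p·(1−p) − e·p]·Δt with Δt = 1.
t = 1: p = 0.43000 + (-0.10311) = 0.32689
t = 2: p = 0.32689 + (-0.03639) = 0.29051
t = 3: p = 0.29051 + (-0.01917) = 0.27134
t = 4: p = 0.27134 + (-0.01142) = 0.25992
t = 5: p = 0.25992 + (-0.00724) = 0.25268
t = 6: p = 0.25268 + (-0.00476) = 0.24792

0.2479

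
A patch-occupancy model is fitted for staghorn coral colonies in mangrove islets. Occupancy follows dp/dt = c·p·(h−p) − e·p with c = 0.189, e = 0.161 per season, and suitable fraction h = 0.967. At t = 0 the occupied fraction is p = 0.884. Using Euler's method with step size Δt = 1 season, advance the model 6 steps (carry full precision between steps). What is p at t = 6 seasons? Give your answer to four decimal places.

0.4616

Update rule: p ← p + [c·p·(h−p) − e·p]·Δt with Δt = 1.
p: 0.88400 → 0.75554  (Δp = -0.12846)
p: 0.75554 → 0.66410  (Δp = -0.09145)
p: 0.66410 → 0.59520  (Δp = -0.06890)
p: 0.59520 → 0.54119  (Δp = -0.05400)
p: 0.54119 → 0.49762  (Δp = -0.04358)
p: 0.49762 → 0.46164  (Δp = -0.03597)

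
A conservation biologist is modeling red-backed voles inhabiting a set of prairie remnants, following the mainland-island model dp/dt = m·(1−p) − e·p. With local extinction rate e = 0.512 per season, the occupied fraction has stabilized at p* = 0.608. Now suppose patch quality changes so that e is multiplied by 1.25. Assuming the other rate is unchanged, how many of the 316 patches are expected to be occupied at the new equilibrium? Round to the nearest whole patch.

175

Balance m(1−p*) = e·p* gives m = e·p*/(1−p*) = 0.512×0.60800/0.39200 = 0.79412.
New p* = m/(m+e) = 0.79412/(0.79412+0.64000) = 0.55373.
Expected occupied = 316 × 0.55373 = 174.98 ≈ 175.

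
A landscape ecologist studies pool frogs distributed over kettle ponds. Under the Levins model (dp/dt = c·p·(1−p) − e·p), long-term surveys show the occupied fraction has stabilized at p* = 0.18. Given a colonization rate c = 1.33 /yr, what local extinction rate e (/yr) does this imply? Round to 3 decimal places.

1.091

At equilibrium c(1−p*) = e.
e = 1.33 × (1 − 0.18) = 1.33 × 0.8200 = 1.0906.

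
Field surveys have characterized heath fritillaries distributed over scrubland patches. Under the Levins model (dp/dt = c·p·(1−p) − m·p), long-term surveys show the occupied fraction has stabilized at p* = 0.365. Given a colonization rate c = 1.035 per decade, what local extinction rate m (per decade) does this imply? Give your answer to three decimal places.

0.657

At equilibrium c(1−p*) = m.
m = 1.035 × (1 − 0.365) = 1.035 × 0.6350 = 0.6572.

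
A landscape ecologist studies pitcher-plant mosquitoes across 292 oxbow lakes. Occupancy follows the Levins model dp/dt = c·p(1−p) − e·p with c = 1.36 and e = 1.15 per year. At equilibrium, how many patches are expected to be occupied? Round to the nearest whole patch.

p* = 1 − e/c = 1 − 1.15/1.36 = 0.1544.
Expected occupied patches = N × p* = 292 × 0.1544 = 45.09 ≈ 45.

45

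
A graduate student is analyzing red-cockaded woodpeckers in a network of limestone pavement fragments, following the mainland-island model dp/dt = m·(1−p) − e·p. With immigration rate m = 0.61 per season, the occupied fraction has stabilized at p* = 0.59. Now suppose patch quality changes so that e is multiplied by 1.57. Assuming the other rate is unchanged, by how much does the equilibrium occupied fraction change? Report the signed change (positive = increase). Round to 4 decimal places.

-0.1118

Balance m(1−p*) = e·p* gives e = m(1−p*)/p* = 0.61×0.41000/0.59000 = 0.42390.
New p* = m/(m+e) = 0.61000/(0.61000+0.66552) = 0.47824.
Δp* = 0.47824 − 0.59000 = -0.11176.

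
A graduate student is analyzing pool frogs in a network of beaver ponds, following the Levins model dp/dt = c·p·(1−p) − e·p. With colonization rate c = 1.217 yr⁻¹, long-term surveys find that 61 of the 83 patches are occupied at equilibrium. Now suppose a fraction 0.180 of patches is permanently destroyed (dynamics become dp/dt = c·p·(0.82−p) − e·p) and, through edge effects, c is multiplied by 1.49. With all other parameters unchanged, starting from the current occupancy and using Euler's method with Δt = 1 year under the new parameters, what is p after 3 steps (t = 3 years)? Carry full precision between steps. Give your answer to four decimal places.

0.6415

Observed p* = 61/83 = 0.73494.
Balance c(1−p*) = e gives e = 1.217×(1 − 0.73494) = 0.32258.
Starting from p₀ = 0.73494; update p ← p + (dp/dt)·Δt with the new parameters.
step 1: Δp = -0.12372, p = 0.61122
step 2: Δp = +0.03423, p = 0.64545
step 3: Δp = -0.00392, p = 0.64154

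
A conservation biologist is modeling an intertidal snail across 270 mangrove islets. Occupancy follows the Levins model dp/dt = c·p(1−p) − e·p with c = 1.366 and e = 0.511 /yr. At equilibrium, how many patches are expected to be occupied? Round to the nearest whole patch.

169

p* = 1 − e/c = 1 − 0.511/1.366 = 0.6259.
Expected occupied patches = N × p* = 270 × 0.6259 = 169.00 ≈ 169.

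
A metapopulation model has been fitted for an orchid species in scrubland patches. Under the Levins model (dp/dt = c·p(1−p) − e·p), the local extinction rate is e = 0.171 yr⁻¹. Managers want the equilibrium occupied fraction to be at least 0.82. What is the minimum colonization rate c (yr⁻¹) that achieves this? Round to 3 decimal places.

p* = 1 − e/c ≥ 0.82 requires e/c ≤ 0.1800, i.e. c ≥ e/0.1800.
c_min = 0.171/0.1800 = 0.9500.

0.950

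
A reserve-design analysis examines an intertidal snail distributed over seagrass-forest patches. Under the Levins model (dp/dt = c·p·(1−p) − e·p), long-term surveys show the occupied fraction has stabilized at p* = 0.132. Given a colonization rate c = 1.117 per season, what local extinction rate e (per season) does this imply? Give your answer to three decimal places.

0.970

At equilibrium c(1−p*) = e.
e = 1.117 × (1 − 0.132) = 1.117 × 0.8680 = 0.9696.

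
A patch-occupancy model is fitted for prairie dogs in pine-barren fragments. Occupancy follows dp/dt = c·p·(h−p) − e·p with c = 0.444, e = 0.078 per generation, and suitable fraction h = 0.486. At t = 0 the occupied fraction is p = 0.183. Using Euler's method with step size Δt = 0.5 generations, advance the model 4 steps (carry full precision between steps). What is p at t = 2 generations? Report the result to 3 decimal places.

0.203

Update rule: p ← p + [c·p·(h−p) − e·p]·Δt with Δt = 0.5.
t = 0.5: p = 0.18300 + (+0.00517) = 0.18817
t = 1: p = 0.18817 + (+0.00510) = 0.19328
t = 1.5: p = 0.19328 + (+0.00502) = 0.19830
t = 2: p = 0.19830 + (+0.00493) = 0.20323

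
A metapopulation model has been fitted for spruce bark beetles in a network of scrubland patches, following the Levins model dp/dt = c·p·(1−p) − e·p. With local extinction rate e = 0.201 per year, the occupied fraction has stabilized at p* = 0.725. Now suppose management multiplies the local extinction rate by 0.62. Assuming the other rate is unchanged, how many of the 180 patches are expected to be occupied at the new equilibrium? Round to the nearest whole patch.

Balance c(1−p*) = e gives c = e/(1 − 0.72500) = 0.201/0.27500 = 0.73091.
New p* = 1 − e/c = 1 − 0.12462/0.73091 = 0.82950.
Expected occupied = 180 × 0.82950 = 149.31 ≈ 149.

149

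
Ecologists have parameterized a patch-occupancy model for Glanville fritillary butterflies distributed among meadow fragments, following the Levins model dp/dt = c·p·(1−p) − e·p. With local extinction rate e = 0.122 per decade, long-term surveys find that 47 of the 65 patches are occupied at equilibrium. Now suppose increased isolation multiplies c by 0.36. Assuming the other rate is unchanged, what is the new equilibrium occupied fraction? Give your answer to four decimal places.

0.2308

Observed p* = 47/65 = 0.72308.
Balance c(1−p*) = e gives c = e/(1 − 0.72308) = 0.122/0.27692 = 0.44056.
New p* = 1 − e/c = 1 − 0.12200/0.15860 = 0.23077.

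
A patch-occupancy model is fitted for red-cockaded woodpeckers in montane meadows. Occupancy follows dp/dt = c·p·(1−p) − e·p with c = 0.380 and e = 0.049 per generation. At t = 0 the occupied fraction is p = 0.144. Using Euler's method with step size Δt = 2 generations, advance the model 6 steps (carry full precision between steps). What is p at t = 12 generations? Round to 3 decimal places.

0.810

Update rule: p ← p + [c·p·(1−p) − e·p]·Δt with Δt = 2.
step 1: Δp = +0.07957, p = 0.22357
step 2: Δp = +0.11002, p = 0.33358
step 3: Δp = +0.13626, p = 0.46985
step 4: Δp = +0.14326, p = 0.61311
step 5: Δp = +0.12019, p = 0.73330
step 6: Δp = +0.07677, p = 0.81007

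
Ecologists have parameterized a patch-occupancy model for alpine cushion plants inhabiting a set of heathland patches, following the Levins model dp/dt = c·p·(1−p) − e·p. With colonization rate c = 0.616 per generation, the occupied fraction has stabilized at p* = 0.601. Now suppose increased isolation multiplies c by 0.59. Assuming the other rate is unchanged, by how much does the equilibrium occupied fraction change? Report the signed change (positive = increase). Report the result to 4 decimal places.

Balance c(1−p*) = e gives e = 0.616×(1 − 0.60100) = 0.24578.
New p* = 1 − e/c = 1 − 0.24578/0.36344 = 0.32374.
Δp* = 0.32374 − 0.60100 = -0.27726.

-0.2773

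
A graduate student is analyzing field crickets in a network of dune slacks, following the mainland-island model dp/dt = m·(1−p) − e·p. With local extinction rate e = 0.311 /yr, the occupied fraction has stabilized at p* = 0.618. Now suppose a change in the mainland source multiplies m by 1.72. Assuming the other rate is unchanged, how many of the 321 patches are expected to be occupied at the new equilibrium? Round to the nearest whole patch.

Balance m(1−p*) = e·p* gives m = e·p*/(1−p*) = 0.311×0.61800/0.38200 = 0.50314.
New p* = m/(m+e) = 0.86540/(0.86540+0.31100) = 0.73563.
Expected occupied = 321 × 0.73563 = 236.14 ≈ 236.

236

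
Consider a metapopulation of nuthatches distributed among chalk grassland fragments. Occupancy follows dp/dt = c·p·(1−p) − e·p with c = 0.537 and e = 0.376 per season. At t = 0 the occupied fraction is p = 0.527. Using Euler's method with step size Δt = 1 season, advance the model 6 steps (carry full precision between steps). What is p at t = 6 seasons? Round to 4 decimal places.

Update rule: p ← p + [c·p·(1−p) − e·p]·Δt with Δt = 1.
  1  |  dp/dt·Δt = -0.064293  |  p_1 = 0.462707
  2  |  dp/dt·Δt = -0.040475  |  p_2 = 0.422232
  3  |  dp/dt·Δt = -0.027757  |  p_3 = 0.394475
  4  |  dp/dt·Δt = -0.020052  |  p_4 = 0.374423
  5  |  dp/dt·Δt = -0.015001  |  p_5 = 0.359421
  6  |  dp/dt·Δt = -0.011505  |  p_6 = 0.347917

0.3479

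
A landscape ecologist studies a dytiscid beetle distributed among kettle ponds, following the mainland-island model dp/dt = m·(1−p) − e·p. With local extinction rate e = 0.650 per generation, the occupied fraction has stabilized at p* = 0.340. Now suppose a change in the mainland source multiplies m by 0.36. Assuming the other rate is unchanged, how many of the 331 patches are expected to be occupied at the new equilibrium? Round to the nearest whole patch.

52

Balance m(1−p*) = e·p* gives m = e·p*/(1−p*) = 0.650×0.34000/0.66000 = 0.33485.
New p* = m/(m+e) = 0.12055/(0.12055+0.65000) = 0.15645.
Expected occupied = 331 × 0.15645 = 51.78 ≈ 52.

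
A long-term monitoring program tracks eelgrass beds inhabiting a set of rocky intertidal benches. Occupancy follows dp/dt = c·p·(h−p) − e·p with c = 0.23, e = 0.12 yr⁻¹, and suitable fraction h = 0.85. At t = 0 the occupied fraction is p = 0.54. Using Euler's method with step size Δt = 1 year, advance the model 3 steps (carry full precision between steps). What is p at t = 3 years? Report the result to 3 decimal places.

0.473

Update rule: p ← p + [c·p·(h−p) − e·p]·Δt with Δt = 1.
p: 0.54000 → 0.51370  (Δp = -0.02630)
p: 0.51370 → 0.49179  (Δp = -0.02191)
p: 0.49179 → 0.47329  (Δp = -0.01850)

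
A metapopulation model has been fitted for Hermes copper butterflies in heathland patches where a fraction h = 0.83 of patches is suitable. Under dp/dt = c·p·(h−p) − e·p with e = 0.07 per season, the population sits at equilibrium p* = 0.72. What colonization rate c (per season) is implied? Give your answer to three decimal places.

At equilibrium c(h−p*) = e, so c = e/(h−p*).
c = 0.07/(0.83 − 0.72) = 0.07/0.1100 = 0.6364.

0.636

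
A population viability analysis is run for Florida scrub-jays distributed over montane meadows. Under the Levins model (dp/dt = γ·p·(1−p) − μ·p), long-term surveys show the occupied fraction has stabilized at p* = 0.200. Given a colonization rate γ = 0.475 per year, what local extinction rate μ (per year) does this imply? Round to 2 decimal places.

At equilibrium γ(1−p*) = μ.
μ = 0.475 × (1 − 0.200) = 0.475 × 0.8000 = 0.3800.

0.38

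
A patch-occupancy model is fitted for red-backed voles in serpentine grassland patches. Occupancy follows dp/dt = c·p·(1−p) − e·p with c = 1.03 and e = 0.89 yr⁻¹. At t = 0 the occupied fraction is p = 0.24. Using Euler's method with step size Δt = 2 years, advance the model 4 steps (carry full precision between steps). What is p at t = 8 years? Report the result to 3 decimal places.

0.150

Update rule: p ← p + [c·p·(1−p) − e·p]·Δt with Δt = 2.
step 1: Δp = -0.05146, p = 0.18854
step 2: Δp = -0.02044, p = 0.16811
step 3: Δp = -0.01115, p = 0.15696
step 4: Δp = -0.00680, p = 0.15016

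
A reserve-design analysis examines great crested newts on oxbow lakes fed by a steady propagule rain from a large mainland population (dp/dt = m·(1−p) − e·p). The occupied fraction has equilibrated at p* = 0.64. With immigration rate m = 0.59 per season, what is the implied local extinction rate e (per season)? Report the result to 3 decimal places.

0.332

At equilibrium m(1−p*) = e·p*, so e = m(1−p*)/p*.
e = 0.59 × 0.3600 / 0.64 = 0.3319.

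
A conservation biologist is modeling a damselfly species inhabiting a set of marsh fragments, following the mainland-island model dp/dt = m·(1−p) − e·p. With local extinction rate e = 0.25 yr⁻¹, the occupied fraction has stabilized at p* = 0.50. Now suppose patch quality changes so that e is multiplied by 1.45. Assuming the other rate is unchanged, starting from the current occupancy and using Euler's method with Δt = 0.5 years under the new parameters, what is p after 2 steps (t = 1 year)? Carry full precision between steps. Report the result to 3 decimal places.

0.452

Balance m(1−p*) = e·p* gives m = e·p*/(1−p*) = 0.25×0.50000/0.50000 = 0.25000.
Starting from p₀ = 0.50000; update p ← p + (dp/dt)·Δt with the new parameters.
p: 0.50000 → 0.47187  (Δp = -0.02812)
p: 0.47187 → 0.45236  (Δp = -0.01951)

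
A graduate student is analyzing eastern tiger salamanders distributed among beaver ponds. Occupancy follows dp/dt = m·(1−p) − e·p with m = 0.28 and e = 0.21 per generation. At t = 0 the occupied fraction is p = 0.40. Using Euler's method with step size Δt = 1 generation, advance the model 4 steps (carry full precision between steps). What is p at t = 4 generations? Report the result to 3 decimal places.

Update rule: p ← p + [m·(1−p) − e·p]·Δt with Δt = 1.
t = 1: p = 0.40000 + (+0.08400) = 0.48400
t = 2: p = 0.48400 + (+0.04284) = 0.52684
t = 3: p = 0.52684 + (+0.02185) = 0.54869
t = 4: p = 0.54869 + (+0.01114) = 0.55983

0.560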